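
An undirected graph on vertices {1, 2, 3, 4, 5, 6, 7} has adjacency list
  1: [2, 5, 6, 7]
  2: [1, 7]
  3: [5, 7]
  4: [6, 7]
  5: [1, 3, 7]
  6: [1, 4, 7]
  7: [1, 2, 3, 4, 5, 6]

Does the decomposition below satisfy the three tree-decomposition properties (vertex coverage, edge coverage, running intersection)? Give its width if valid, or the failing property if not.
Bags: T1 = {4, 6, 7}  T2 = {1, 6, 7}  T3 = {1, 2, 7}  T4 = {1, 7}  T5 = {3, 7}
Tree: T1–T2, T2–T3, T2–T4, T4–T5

A tree decomposition must satisfy three properties: every vertex lies in some bag; for every edge, both endpoints lie together in some bag; and for every vertex, the bags containing it form a connected subtree. Here vertex 5 appears in no bag, so the decomposition is invalid.

No — vertex 5 appears in no bag.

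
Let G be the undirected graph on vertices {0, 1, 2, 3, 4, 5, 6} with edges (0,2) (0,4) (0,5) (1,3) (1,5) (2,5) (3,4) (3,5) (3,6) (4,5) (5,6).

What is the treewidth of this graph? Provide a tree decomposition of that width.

Treewidth 2.
One optimal decomposition is:
Bags: B1 = {1, 3, 5}  B2 = {3, 5, 6}  B3 = {3, 4, 5}  B4 = {0, 4, 5}  B5 = {0, 2, 5}
Tree: B1–B2, B1–B3, B3–B4, B4–B5

Each bag holds 3 vertices, so the decomposition has width 2, which upper-bounds the treewidth. Conversely, {0, 2, 5} is a clique of size 3, and the vertices of any clique must share a bag in every tree decomposition; so some bag has ≥ 3 vertices and tw(G) ≥ 2. Combining the bounds, tw(G) = 2.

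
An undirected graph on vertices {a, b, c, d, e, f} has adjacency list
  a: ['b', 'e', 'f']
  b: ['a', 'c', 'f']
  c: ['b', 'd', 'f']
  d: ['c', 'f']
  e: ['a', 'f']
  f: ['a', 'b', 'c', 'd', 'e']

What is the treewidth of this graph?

2

A width-2 tree decomposition is:
Bags: B1 = {c, d, f}  B2 = {b, c, f}  B3 = {a, b, f}  B4 = {a, e, f}
Tree: B1–B2, B2–B3, B3–B4
Each bag holds 3 vertices, so the decomposition has width 2, which upper-bounds the treewidth. On the other hand G contains the 3-clique {c, d, f}. A clique must lie in a single bag of any decomposition, so no decomposition can have width below 2. Therefore the treewidth is 2.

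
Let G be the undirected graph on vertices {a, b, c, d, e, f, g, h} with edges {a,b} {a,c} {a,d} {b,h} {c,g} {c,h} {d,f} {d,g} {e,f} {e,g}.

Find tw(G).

A width-2 tree decomposition is:
Bags: B1 = {b, c, h}  B2 = {a, b, c}  B3 = {a, c, g}  B4 = {a, d, g}  B5 = {d, e, g}  B6 = {d, e, f}
Tree: B1–B2, B2–B3, B3–B4, B4–B5, B5–B6
Every bag has size at most 3, so the width is 3 − 1 = 2 and tw(G) ≤ 2. Since h–b–a–c–h is a cycle in G, G is not acyclic. Forests are exactly the graphs of treewidth ≤ 1, so tw(G) ≥ 2. Therefore the treewidth is 2.

2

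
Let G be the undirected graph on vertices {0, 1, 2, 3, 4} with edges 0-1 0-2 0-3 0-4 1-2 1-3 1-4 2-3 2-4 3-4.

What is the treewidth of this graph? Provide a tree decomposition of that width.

Treewidth 4.
One such decomposition:
Bags: B1 = {0, 1, 2, 3, 4}
Tree: (single bag)

A single bag containing all 5 vertices is trivially a valid decomposition of width 4. Conversely, {0, 1, 2, 3, 4} is a clique of size 5, and the vertices of any clique must share a bag in every tree decomposition; so some bag has ≥ 5 vertices and tw(G) ≥ 4. Hence tw(G) = 4 exactly.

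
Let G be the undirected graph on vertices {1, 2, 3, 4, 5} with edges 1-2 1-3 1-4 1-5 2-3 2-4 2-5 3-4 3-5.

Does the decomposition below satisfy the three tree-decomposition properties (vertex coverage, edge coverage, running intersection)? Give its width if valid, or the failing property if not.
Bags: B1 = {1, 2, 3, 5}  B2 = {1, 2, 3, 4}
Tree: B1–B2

Yes; width 3.

Vertex coverage: the bags together contain {1, 2, 3, 4, 5}, the full vertex set. Edge coverage: each edge of G has both endpoints in at least one bag. Running intersection: for every vertex, the bags containing it form a connected subtree. All three properties hold, so this is a valid tree decomposition of width max|bag| − 1 = 3, and hence tw(G) ≤ 3.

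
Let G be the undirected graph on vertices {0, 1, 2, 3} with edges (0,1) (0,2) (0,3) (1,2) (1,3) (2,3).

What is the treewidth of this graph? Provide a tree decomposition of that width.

A single bag containing all 4 vertices is trivially a valid decomposition of width 3. For the lower bound, the 4 vertices {0, 1, 2, 3} are pairwise adjacent, and any tree decomposition puts a clique entirely inside one bag — forcing width ≥ 3. Combining the bounds, tw(G) = 3.

Treewidth 3.
One such decomposition:
Bags: B1 = {0, 1, 2, 3}
Tree: (single bag)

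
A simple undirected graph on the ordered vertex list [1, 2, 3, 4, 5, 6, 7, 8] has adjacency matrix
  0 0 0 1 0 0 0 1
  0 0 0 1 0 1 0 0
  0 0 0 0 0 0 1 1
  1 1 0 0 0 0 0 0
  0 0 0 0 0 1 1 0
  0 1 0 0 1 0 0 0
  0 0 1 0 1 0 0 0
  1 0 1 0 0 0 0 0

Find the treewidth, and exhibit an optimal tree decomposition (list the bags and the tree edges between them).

The largest bag has 3 vertices, giving width 2; this decomposition certifies tw(G) ≤ 2. Since 3–8–1–4–2–6–5–7–3 is a cycle in G, G is not acyclic. Forests are exactly the graphs of treewidth ≤ 1, so tw(G) ≥ 2. The upper and lower bounds meet at 2, so that is the treewidth.

Treewidth 2.
One optimal decomposition is:
Bags: B1 = {1, 3, 8}  B2 = {1, 3, 4}  B3 = {2, 3, 4}  B4 = {2, 3, 6}  B5 = {3, 5, 6}  B6 = {3, 5, 7}
Tree: B1–B2, B2–B3, B3–B4, B4–B5, B5–B6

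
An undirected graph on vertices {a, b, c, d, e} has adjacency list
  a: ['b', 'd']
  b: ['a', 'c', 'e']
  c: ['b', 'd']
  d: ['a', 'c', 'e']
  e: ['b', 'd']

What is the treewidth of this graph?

2

A width-2 tree decomposition is:
Bags: B1 = {a, b, d}  B2 = {b, d, e}  B3 = {b, c, d}
Tree: B1–B2, B2–B3
Every bag has size at most 3, so the width is 3 − 1 = 2 and tw(G) ≤ 2. Since a–d–e–b–a is a cycle in G, G is not acyclic. Forests are exactly the graphs of treewidth ≤ 1, so tw(G) ≥ 2. The upper and lower bounds meet at 2, so that is the treewidth.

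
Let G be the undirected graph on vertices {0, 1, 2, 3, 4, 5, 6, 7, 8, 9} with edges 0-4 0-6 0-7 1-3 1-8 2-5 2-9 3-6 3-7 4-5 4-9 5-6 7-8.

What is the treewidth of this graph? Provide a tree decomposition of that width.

Treewidth 2.
One optimal decomposition is:
Bags: B1 = {1, 7, 8}  B2 = {1, 3, 7}  B3 = {0, 3, 7}  B4 = {0, 3, 6}  B5 = {0, 4, 6}  B6 = {4, 5, 6}  B7 = {4, 5, 9}  B8 = {2, 5, 9}
Tree: B1–B2, B2–B3, B3–B4, B4–B5, B5–B6, B6–B7, B7–B8

Every bag has size at most 3, so the width is 3 − 1 = 2 and tw(G) ≤ 2. The edges 8–1–3–7–8 form a cycle, so G is not a tree and its treewidth is at least 2. Therefore the treewidth is 2.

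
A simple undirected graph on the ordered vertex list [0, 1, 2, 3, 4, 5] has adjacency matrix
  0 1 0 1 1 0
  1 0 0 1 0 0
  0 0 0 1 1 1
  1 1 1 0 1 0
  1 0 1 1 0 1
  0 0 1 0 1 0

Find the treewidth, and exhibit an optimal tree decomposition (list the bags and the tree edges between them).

Every bag has size at most 3, so the width is 3 − 1 = 2 and tw(G) ≤ 2. Conversely, {0, 1, 3} is a clique of size 3, and the vertices of any clique must share a bag in every tree decomposition; so some bag has ≥ 3 vertices and tw(G) ≥ 2. Therefore the treewidth is 2.

Treewidth 2.
Bags: B1 = {2, 3, 4}  B2 = {2, 4, 5}  B3 = {0, 3, 4}  B4 = {0, 1, 3}
Tree: B1–B2, B1–B3, B3–B4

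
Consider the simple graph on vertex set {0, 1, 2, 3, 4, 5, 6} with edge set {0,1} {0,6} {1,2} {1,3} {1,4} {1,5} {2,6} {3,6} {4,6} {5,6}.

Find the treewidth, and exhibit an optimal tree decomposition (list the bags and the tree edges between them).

Treewidth 2.
One optimal decomposition is:
Bags: B1 = {0, 1, 6}  B2 = {1, 4, 6}  B3 = {1, 2, 6}  B4 = {1, 3, 6}  B5 = {1, 5, 6}
Tree: B1–B2, B2–B3, B3–B4, B4–B5

Every bag has size at most 3, so the width is 3 − 1 = 2 and tw(G) ≤ 2. The edges 1–0–6–4–1 form a cycle, so G is not a tree and its treewidth is at least 2. The upper and lower bounds meet at 2, so that is the treewidth.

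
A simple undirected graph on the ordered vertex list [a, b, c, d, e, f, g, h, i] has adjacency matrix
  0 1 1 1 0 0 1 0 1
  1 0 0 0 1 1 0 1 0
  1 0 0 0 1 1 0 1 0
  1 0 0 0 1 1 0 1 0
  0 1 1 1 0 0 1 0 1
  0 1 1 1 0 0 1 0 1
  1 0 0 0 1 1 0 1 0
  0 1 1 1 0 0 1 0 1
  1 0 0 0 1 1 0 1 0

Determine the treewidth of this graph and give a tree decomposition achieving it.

Treewidth 4.
Bags: B1 = {a, b, e, f, h}  B2 = {a, e, f, h, i}  B3 = {a, c, e, f, h}  B4 = {a, d, e, f, h}  B5 = {a, e, f, g, h}
Tree: B1–B2, B2–B3, B3–B4, B4–B5

Every bag has size at most 5, so the width is 5 − 1 = 4 and tw(G) ≤ 4. For the lower bound: the 5 vertex sets {a,b}, {f,i}, {c,e}, {h}, {d} are disjoint, each induces a connected subgraph, and every pair is joined by at least one edge of G. Contracting each set to a single vertex therefore yields K_{5} as a minor, and since treewidth is minor-monotone, tw(G) ≥ tw(K_{5}) = 4. Hence tw(G) = 4 exactly.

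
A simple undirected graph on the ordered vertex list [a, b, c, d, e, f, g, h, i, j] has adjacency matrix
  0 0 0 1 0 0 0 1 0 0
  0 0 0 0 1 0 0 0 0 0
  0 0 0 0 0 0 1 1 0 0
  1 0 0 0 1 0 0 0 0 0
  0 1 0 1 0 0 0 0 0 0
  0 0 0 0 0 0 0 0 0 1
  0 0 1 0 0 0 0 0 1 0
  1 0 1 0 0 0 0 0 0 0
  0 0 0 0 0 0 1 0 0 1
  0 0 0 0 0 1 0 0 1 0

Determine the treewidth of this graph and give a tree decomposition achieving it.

Treewidth 1.
Bags: B1 = {b, e}  B2 = {d, e}  B3 = {a, d}  B4 = {a, h}  B5 = {c, h}  B6 = {c, g}  B7 = {g, i}  B8 = {i, j}  B9 = {f, j}
Tree: B1–B2, B2–B3, B3–B4, B4–B5, B5–B6, B6–B7, B7–B8, B8–B9

The largest bag has 2 vertices, giving width 1; this decomposition certifies tw(G) ≤ 1. Any graph with an edge has treewidth ≥ 1, and G has the edge b–e. Hence tw(G) = 1 exactly.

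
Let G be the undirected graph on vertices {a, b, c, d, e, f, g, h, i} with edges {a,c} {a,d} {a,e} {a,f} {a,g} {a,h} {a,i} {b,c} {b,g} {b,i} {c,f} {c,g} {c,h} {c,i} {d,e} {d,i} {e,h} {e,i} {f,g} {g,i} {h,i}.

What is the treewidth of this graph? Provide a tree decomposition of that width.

Each bag holds 4 vertices, so the decomposition has width 3, which upper-bounds the treewidth. On the other hand G contains the 4-clique {a, c, f, g}. A clique must lie in a single bag of any decomposition, so no decomposition can have width below 3. Hence tw(G) = 3 exactly.

Treewidth 3.
Bags: B1 = {a, c, h, i}  B2 = {a, c, g, i}  B3 = {b, c, g, i}  B4 = {a, e, h, i}  B5 = {a, d, e, i}  B6 = {a, c, f, g}
Tree: B1–B2, B2–B3, B1–B4, B4–B5, B2–B6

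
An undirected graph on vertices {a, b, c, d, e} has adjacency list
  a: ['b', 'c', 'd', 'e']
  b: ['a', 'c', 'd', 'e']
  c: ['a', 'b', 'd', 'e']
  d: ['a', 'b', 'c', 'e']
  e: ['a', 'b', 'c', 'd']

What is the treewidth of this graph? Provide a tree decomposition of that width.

With just one bag of size 5, the width is 5 − 1 = 4, so tw(G) ≤ 4. Conversely, {a, b, c, d, e} is a clique of size 5, and the vertices of any clique must share a bag in every tree decomposition; so some bag has ≥ 5 vertices and tw(G) ≥ 4. Therefore the treewidth is 4.

Treewidth 4.
One such decomposition:
Bags: B1 = {a, b, c, d, e}
Tree: (single bag)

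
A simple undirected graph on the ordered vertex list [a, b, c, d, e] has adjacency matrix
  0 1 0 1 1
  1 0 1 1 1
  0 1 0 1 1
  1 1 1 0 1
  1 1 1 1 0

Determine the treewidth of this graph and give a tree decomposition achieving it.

Every bag has size at most 4, so the width is 4 − 1 = 3 and tw(G) ≤ 3. Conversely, {b, c, d, e} is a clique of size 4, and the vertices of any clique must share a bag in every tree decomposition; so some bag has ≥ 4 vertices and tw(G) ≥ 3. Combining the bounds, tw(G) = 3.

Treewidth 3.
One such decomposition:
Bags: B1 = {b, c, d, e}  B2 = {a, b, d, e}
Tree: B1–B2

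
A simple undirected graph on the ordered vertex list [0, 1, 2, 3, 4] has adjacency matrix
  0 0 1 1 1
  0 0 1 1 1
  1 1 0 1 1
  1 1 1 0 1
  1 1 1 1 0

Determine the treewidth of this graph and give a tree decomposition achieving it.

The largest bag has 4 vertices, giving width 3; this decomposition certifies tw(G) ≤ 3. On the other hand G contains the 4-clique {0, 2, 3, 4}. A clique must lie in a single bag of any decomposition, so no decomposition can have width below 3. Hence tw(G) = 3 exactly.

Treewidth 3.
One such decomposition:
Bags: B1 = {1, 2, 3, 4}  B2 = {0, 2, 3, 4}
Tree: B1–B2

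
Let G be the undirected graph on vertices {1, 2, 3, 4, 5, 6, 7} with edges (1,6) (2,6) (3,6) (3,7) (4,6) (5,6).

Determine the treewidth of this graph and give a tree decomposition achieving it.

Treewidth 1.
One such decomposition:
Bags: B1 = {3, 6}  B2 = {2, 6}  B3 = {4, 6}  B4 = {3, 7}  B5 = {1, 6}  B6 = {5, 6}
Tree: B1–B2, B2–B3, B1–B4, B3–B5, B5–B6

Each bag holds 2 vertices, so the decomposition has width 1, which upper-bounds the treewidth. G has an edge, so its treewidth is at least 1. Combining the bounds, tw(G) = 1.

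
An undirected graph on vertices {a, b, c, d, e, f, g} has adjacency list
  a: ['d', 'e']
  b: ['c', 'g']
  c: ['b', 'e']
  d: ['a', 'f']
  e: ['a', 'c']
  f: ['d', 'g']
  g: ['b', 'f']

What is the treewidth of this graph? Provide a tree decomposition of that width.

Every bag has size at most 3, so the width is 3 − 1 = 2 and tw(G) ≤ 2. Since d–f–g–b–c–e–a–d is a cycle in G, G is not acyclic. Forests are exactly the graphs of treewidth ≤ 1, so tw(G) ≥ 2. Combining the bounds, tw(G) = 2.

Treewidth 2.
One such decomposition:
Bags: B1 = {d, f, g}  B2 = {b, d, g}  B3 = {b, c, d}  B4 = {c, d, e}  B5 = {a, d, e}
Tree: B1–B2, B2–B3, B3–B4, B4–B5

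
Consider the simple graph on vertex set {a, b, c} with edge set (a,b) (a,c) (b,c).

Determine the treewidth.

2

A width-2 tree decomposition is:
Bags: B1 = {a, b, c}
Tree: (single bag)
With just one bag of size 3, the width is 3 − 1 = 2, so tw(G) ≤ 2. For the lower bound, the 3 vertices {a, b, c} are pairwise adjacent, and any tree decomposition puts a clique entirely inside one bag — forcing width ≥ 2. Therefore the treewidth is 2.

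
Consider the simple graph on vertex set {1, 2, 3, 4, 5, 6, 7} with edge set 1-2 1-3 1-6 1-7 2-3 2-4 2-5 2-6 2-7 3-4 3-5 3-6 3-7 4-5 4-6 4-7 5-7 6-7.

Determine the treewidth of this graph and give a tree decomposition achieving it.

Treewidth 4.
One optimal decomposition is:
Bags: B1 = {2, 3, 4, 6, 7}  B2 = {1, 2, 3, 6, 7}  B3 = {2, 3, 4, 5, 7}
Tree: B1–B2, B1–B3

The largest bag has 5 vertices, giving width 4; this decomposition certifies tw(G) ≤ 4. For the lower bound, the 5 vertices {1, 2, 3, 6, 7} are pairwise adjacent, and any tree decomposition puts a clique entirely inside one bag — forcing width ≥ 4. Hence tw(G) = 4 exactly.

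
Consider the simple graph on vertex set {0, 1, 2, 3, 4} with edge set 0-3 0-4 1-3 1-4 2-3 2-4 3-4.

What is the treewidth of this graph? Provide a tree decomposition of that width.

Every bag has size at most 3, so the width is 3 − 1 = 2 and tw(G) ≤ 2. For the lower bound, the 3 vertices {0, 3, 4} are pairwise adjacent, and any tree decomposition puts a clique entirely inside one bag — forcing width ≥ 2. Combining the bounds, tw(G) = 2.

Treewidth 2.
One such decomposition:
Bags: B1 = {1, 3, 4}  B2 = {2, 3, 4}  B3 = {0, 3, 4}
Tree: B1–B2, B1–B3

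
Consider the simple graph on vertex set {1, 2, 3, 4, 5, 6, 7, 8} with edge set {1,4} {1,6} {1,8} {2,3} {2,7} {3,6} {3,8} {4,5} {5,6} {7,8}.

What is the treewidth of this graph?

2

A width-2 tree decomposition is:
Bags: B1 = {2, 7, 8}  B2 = {2, 3, 8}  B3 = {1, 3, 8}  B4 = {1, 3, 6}  B5 = {1, 4, 6}  B6 = {4, 5, 6}
Tree: B1–B2, B2–B3, B3–B4, B4–B5, B5–B6
Each bag holds 3 vertices, so the decomposition has width 2, which upper-bounds the treewidth. The edges 7–2–3–8–7 form a cycle, so G is not a tree and its treewidth is at least 2. Therefore the treewidth is 2.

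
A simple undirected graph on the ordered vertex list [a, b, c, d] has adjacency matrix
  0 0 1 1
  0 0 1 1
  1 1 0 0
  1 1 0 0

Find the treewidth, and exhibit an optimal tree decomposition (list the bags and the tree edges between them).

Each bag holds 3 vertices, so the decomposition has width 2, which upper-bounds the treewidth. The edges b–d–a–c–b form a cycle, so G is not a tree and its treewidth is at least 2. Hence tw(G) = 2 exactly.

Treewidth 2.
Bags: B1 = {a, b, d}  B2 = {a, b, c}
Tree: B1–B2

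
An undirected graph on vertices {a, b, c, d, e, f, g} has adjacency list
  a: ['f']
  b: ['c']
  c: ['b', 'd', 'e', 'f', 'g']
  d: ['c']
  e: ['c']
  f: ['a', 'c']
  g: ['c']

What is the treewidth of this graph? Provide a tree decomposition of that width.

Each bag holds 2 vertices, so the decomposition has width 1, which upper-bounds the treewidth. Since G has at least one edge (e.g. c–b), it is not an edgeless graph, so tw(G) ≥ 1. Combining the bounds, tw(G) = 1.

Treewidth 1.
Bags: B1 = {b, c}  B2 = {c, g}  B3 = {c, f}  B4 = {a, f}  B5 = {c, e}  B6 = {c, d}
Tree: B1–B2, B2–B3, B3–B4, B2–B5, B3–B6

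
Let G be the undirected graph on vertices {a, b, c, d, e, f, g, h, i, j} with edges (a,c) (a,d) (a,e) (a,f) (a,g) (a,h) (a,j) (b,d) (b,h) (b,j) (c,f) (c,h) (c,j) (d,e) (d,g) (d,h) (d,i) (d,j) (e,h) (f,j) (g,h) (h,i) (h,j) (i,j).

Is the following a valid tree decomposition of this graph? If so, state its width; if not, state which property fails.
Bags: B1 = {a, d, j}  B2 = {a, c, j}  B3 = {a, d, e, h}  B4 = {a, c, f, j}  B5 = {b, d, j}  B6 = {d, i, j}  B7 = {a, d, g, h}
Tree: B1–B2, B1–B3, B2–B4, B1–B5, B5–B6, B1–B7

No — edge (h,j) lies in no bag.

A tree decomposition must satisfy three properties: every vertex lies in some bag; for every edge, both endpoints lie together in some bag; and for every vertex, the bags containing it form a connected subtree. Here edge (h,j) lies in no bag, so the decomposition is invalid.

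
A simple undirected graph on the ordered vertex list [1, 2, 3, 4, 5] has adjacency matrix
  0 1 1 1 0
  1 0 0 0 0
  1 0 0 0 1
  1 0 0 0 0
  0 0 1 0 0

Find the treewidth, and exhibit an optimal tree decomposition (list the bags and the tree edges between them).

Every bag has size at most 2, so the width is 2 − 1 = 1 and tw(G) ≤ 1. G has an edge, so its treewidth is at least 1. Hence tw(G) = 1 exactly.

Treewidth 1.
One optimal decomposition is:
Bags: B1 = {1, 4}  B2 = {1, 3}  B3 = {1, 2}  B4 = {3, 5}
Tree: B1–B2, B1–B3, B2–B4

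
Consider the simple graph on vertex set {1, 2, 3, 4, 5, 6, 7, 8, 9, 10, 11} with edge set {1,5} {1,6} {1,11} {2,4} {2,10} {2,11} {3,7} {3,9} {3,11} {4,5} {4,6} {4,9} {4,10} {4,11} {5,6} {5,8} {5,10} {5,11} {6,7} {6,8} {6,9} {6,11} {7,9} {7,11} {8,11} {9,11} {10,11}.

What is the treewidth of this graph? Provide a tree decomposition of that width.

Treewidth 3.
One optimal decomposition is:
Bags: B1 = {4, 6, 9, 11}  B2 = {4, 5, 6, 11}  B3 = {4, 5, 10, 11}  B4 = {1, 5, 6, 11}  B5 = {6, 7, 9, 11}  B6 = {3, 7, 9, 11}  B7 = {2, 4, 10, 11}  B8 = {5, 6, 8, 11}
Tree: B1–B2, B2–B3, B2–B4, B1–B5, B5–B6, B3–B7, B4–B8

Every bag has size at most 4, so the width is 4 − 1 = 3 and tw(G) ≤ 3. For the lower bound, the 4 vertices {2, 4, 10, 11} are pairwise adjacent, and any tree decomposition puts a clique entirely inside one bag — forcing width ≥ 3. Combining the bounds, tw(G) = 3.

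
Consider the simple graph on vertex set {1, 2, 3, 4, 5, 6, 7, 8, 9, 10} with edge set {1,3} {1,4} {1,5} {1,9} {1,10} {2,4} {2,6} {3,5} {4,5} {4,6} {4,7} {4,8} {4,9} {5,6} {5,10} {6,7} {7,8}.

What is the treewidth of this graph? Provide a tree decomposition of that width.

The largest bag has 3 vertices, giving width 2; this decomposition certifies tw(G) ≤ 2. For the lower bound, the 3 vertices {1, 5, 10} are pairwise adjacent, and any tree decomposition puts a clique entirely inside one bag — forcing width ≥ 2. Hence tw(G) = 2 exactly.

Treewidth 2.
One optimal decomposition is:
Bags: B1 = {1, 5, 10}  B2 = {1, 4, 5}  B3 = {4, 5, 6}  B4 = {2, 4, 6}  B5 = {4, 6, 7}  B6 = {4, 7, 8}  B7 = {1, 4, 9}  B8 = {1, 3, 5}
Tree: B1–B2, B2–B3, B3–B4, B3–B5, B5–B6, B2–B7, B1–B8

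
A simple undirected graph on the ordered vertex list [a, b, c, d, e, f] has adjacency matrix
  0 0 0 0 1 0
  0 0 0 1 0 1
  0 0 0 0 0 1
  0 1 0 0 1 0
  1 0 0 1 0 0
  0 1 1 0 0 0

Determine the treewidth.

1

A width-1 tree decomposition is:
Bags: B1 = {b, d}  B2 = {b, f}  B3 = {c, f}  B4 = {d, e}  B5 = {a, e}
Tree: B1–B2, B2–B3, B1–B4, B4–B5
Each bag holds 2 vertices, so the decomposition has width 1, which upper-bounds the treewidth. G has an edge, so its treewidth is at least 1. Combining the bounds, tw(G) = 1.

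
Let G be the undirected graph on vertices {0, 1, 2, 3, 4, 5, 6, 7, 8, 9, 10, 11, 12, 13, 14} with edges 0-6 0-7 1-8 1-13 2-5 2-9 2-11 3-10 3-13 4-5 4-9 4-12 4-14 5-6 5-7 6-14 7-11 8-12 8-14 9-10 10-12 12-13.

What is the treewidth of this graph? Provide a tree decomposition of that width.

The largest bag has 4 vertices, giving width 3; this decomposition certifies tw(G) ≤ 3. For the lower bound: the 4 vertex sets {0,7,11}, {6}, {5}, {2,4,9,14} are disjoint, each induces a connected subgraph, and every pair is joined by at least one edge of G. Contracting each set to a single vertex therefore yields K_{4} as a minor, and since treewidth is minor-monotone, tw(G) ≥ tw(K_{4}) = 3. Combining the bounds, tw(G) = 3.

Treewidth 3.
Bags: B1 = {0, 6, 7, 11}  B2 = {5, 6, 7, 11}  B3 = {2, 5, 6, 11}  B4 = {2, 5, 6, 14}  B5 = {2, 4, 5, 14}  B6 = {2, 4, 9, 14}  B7 = {4, 8, 9, 14}  B8 = {4, 8, 9, 12}  B9 = {8, 9, 10, 12}  B10 = {1, 8, 10, 12}  B11 = {1, 10, 12, 13}  B12 = {1, 3, 10, 13}
Tree: B1–B2, B2–B3, B3–B4, B4–B5, B5–B6, B6–B7, B7–B8, B8–B9, B9–B10, B10–B11, B11–B12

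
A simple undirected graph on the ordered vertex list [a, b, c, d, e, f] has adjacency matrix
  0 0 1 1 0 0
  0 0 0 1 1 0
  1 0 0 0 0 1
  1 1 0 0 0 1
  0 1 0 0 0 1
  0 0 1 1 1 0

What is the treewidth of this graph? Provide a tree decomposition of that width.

Treewidth 2.
One optimal decomposition is:
Bags: B1 = {b, d, e}  B2 = {d, e, f}  B3 = {a, d, f}  B4 = {a, c, f}
Tree: B1–B2, B2–B3, B3–B4

The largest bag has 3 vertices, giving width 2; this decomposition certifies tw(G) ≤ 2. The edges b–e–f–d–b form a cycle, so G is not a tree and its treewidth is at least 2. Hence tw(G) = 2 exactly.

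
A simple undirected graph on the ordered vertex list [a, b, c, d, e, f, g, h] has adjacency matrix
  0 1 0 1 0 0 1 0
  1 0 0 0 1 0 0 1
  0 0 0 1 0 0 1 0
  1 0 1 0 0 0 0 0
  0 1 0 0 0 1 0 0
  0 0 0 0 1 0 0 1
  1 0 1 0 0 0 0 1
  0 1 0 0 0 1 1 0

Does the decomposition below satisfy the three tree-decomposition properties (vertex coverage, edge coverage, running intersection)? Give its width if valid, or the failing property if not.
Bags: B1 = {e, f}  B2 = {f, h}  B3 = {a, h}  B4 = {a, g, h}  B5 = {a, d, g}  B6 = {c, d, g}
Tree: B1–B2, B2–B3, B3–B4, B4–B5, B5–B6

A tree decomposition must satisfy three properties: every vertex lies in some bag; for every edge, both endpoints lie together in some bag; and for every vertex, the bags containing it form a connected subtree. Here vertex b appears in no bag, so the decomposition is invalid.

No — vertex b appears in no bag.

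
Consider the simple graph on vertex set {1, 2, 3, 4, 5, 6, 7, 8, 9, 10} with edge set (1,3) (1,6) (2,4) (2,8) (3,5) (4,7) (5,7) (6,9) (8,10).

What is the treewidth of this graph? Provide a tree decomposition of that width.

Each bag holds 2 vertices, so the decomposition has width 1, which upper-bounds the treewidth. Since G has at least one edge (e.g. 9–6), it is not an edgeless graph, so tw(G) ≥ 1. The upper and lower bounds meet at 1, so that is the treewidth.

Treewidth 1.
One optimal decomposition is:
Bags: B1 = {6, 9}  B2 = {1, 6}  B3 = {1, 3}  B4 = {3, 5}  B5 = {5, 7}  B6 = {4, 7}  B7 = {2, 4}  B8 = {2, 8}  B9 = {8, 10}
Tree: B1–B2, B2–B3, B3–B4, B4–B5, B5–B6, B6–B7, B7–B8, B8–B9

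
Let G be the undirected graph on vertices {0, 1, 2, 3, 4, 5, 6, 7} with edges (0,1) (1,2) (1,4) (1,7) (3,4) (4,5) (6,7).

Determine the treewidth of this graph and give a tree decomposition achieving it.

Each bag holds 2 vertices, so the decomposition has width 1, which upper-bounds the treewidth. Any graph with an edge has treewidth ≥ 1, and G has the edge 4–3. The upper and lower bounds meet at 1, so that is the treewidth.

Treewidth 1.
Bags: B1 = {3, 4}  B2 = {4, 5}  B3 = {1, 4}  B4 = {1, 2}  B5 = {1, 7}  B6 = {0, 1}  B7 = {6, 7}
Tree: B1–B2, B2–B3, B3–B4, B3–B5, B3–B6, B5–B7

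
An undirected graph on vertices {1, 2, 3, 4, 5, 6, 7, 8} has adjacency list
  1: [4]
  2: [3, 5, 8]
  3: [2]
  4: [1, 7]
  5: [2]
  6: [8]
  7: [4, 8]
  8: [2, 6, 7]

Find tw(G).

A width-1 tree decomposition is:
Bags: B1 = {7, 8}  B2 = {2, 8}  B3 = {2, 5}  B4 = {4, 7}  B5 = {2, 3}  B6 = {1, 4}  B7 = {6, 8}
Tree: B1–B2, B2–B3, B1–B4, B2–B5, B4–B6, B2–B7
Each bag holds 2 vertices, so the decomposition has width 1, which upper-bounds the treewidth. Since G has at least one edge (e.g. 8–7), it is not an edgeless graph, so tw(G) ≥ 1. Combining the bounds, tw(G) = 1.

1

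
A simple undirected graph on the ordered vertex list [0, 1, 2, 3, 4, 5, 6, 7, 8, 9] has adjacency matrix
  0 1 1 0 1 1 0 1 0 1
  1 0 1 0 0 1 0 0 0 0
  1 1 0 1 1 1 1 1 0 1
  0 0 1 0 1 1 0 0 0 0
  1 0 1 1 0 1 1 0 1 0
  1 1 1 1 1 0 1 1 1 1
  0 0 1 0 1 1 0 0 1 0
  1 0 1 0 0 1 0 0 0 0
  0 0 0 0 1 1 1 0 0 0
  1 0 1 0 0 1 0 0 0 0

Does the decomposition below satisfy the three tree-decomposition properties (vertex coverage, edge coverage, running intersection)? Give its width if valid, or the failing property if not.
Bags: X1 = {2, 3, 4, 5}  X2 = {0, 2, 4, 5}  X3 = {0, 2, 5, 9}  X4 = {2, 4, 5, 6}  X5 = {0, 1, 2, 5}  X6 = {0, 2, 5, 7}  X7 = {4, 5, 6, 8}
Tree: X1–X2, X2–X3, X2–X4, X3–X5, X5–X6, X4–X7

Every vertex of G appears in some bag (union = {0, 1, 2, 3, 4, 5, 6, 7, 8, 9}); every edge is covered by a bag; and for each vertex v the set of bags containing v is connected in the bag tree. The decomposition is therefore valid. The largest bag has 4 vertices, so the width is 3.

Yes; width 3.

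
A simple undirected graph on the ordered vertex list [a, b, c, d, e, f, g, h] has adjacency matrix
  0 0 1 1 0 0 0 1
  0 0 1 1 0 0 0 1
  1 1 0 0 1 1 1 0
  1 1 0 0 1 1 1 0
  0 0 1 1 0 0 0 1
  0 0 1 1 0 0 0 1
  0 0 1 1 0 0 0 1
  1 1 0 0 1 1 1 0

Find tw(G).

A width-3 tree decomposition is:
Bags: B1 = {b, c, d, h}  B2 = {a, c, d, h}  B3 = {c, d, f, h}  B4 = {c, d, g, h}  B5 = {c, d, e, h}
Tree: B1–B2, B2–B3, B3–B4, B4–B5
Each bag holds 4 vertices, so the decomposition has width 3, which upper-bounds the treewidth. For the lower bound: the 4 vertex sets {b,h}, {a,c}, {d}, {f} are disjoint, each induces a connected subgraph, and every pair is joined by at least one edge of G. Contracting each set to a single vertex therefore yields K_{4} as a minor, and since treewidth is minor-monotone, tw(G) ≥ tw(K_{4}) = 3. Hence tw(G) = 3 exactly.

3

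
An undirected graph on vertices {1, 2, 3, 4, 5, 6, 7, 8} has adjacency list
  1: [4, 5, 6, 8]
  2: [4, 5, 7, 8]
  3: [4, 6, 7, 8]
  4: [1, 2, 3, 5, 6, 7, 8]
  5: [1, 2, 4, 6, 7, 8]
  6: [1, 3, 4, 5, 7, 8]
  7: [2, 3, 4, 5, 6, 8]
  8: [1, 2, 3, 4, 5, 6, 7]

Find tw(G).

A width-4 tree decomposition is:
Bags: B1 = {2, 4, 5, 7, 8}  B2 = {4, 5, 6, 7, 8}  B3 = {3, 4, 6, 7, 8}  B4 = {1, 4, 5, 6, 8}
Tree: B1–B2, B2–B3, B2–B4
Each bag holds 5 vertices, so the decomposition has width 4, which upper-bounds the treewidth. Conversely, {3, 4, 6, 7, 8} is a clique of size 5, and the vertices of any clique must share a bag in every tree decomposition; so some bag has ≥ 5 vertices and tw(G) ≥ 4. The upper and lower bounds meet at 4, so that is the treewidth.

4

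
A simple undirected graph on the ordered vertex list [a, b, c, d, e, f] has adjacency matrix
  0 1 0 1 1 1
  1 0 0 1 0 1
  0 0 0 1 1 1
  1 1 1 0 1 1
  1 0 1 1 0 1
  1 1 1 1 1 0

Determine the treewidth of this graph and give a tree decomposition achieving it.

Treewidth 3.
Bags: B1 = {a, d, e, f}  B2 = {c, d, e, f}  B3 = {a, b, d, f}
Tree: B1–B2, B1–B3

The largest bag has 4 vertices, giving width 3; this decomposition certifies tw(G) ≤ 3. On the other hand G contains the 4-clique {c, d, e, f}. A clique must lie in a single bag of any decomposition, so no decomposition can have width below 3. Therefore the treewidth is 3.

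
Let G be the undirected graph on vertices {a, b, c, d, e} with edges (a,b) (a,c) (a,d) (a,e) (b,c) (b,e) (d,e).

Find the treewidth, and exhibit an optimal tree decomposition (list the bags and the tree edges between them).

Every bag has size at most 3, so the width is 3 − 1 = 2 and tw(G) ≤ 2. On the other hand G contains the 3-clique {a, d, e}. A clique must lie in a single bag of any decomposition, so no decomposition can have width below 2. Combining the bounds, tw(G) = 2.

Treewidth 2.
One optimal decomposition is:
Bags: B1 = {a, b, e}  B2 = {a, b, c}  B3 = {a, d, e}
Tree: B1–B2, B1–B3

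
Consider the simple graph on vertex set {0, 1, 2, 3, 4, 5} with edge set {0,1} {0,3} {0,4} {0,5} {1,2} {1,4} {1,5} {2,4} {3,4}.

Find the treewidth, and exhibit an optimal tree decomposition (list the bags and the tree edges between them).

Each bag holds 3 vertices, so the decomposition has width 2, which upper-bounds the treewidth. On the other hand G contains the 3-clique {0, 1, 4}. A clique must lie in a single bag of any decomposition, so no decomposition can have width below 2. Hence tw(G) = 2 exactly.

Treewidth 2.
One optimal decomposition is:
Bags: B1 = {0, 3, 4}  B2 = {0, 1, 4}  B3 = {0, 1, 5}  B4 = {1, 2, 4}
Tree: B1–B2, B2–B3, B2–B4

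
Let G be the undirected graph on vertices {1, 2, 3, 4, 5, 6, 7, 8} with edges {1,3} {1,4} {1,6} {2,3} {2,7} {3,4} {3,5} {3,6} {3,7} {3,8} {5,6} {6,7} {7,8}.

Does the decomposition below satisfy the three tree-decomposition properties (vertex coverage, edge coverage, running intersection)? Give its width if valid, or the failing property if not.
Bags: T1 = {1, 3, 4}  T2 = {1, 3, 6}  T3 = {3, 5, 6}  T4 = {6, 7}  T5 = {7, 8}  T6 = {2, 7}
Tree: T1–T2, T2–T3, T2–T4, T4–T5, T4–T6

A tree decomposition must satisfy three properties: every vertex lies in some bag; for every edge, both endpoints lie together in some bag; and for every vertex, the bags containing it form a connected subtree. Here edge (3,7) lies in no bag, so the decomposition is invalid.

No — edge (3,7) lies in no bag.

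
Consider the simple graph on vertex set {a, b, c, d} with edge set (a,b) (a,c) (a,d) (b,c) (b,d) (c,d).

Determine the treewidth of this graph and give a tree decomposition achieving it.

Treewidth 3.
Bags: B1 = {a, b, c, d}
Tree: (single bag)

With just one bag of size 4, the width is 4 − 1 = 3, so tw(G) ≤ 3. On the other hand G contains the 4-clique {a, b, c, d}. A clique must lie in a single bag of any decomposition, so no decomposition can have width below 3. Therefore the treewidth is 3.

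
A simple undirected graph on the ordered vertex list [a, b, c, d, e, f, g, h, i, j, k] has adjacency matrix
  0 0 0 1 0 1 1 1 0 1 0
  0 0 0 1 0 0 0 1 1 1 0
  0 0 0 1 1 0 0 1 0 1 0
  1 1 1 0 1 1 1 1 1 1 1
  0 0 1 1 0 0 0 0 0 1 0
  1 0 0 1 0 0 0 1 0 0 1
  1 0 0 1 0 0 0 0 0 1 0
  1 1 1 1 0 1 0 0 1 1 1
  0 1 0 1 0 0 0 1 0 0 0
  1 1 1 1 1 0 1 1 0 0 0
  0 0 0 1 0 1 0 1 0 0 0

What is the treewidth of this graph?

3

A width-3 tree decomposition is:
Bags: B1 = {a, d, h, j}  B2 = {c, d, h, j}  B3 = {a, d, g, j}  B4 = {c, d, e, j}  B5 = {b, d, h, j}  B6 = {a, d, f, h}  B7 = {d, f, h, k}  B8 = {b, d, h, i}
Tree: B1–B2, B1–B3, B2–B4, B1–B5, B1–B6, B6–B7, B5–B8
The largest bag has 4 vertices, giving width 3; this decomposition certifies tw(G) ≤ 3. Conversely, {a, d, g, j} is a clique of size 4, and the vertices of any clique must share a bag in every tree decomposition; so some bag has ≥ 4 vertices and tw(G) ≥ 3. Hence tw(G) = 3 exactly.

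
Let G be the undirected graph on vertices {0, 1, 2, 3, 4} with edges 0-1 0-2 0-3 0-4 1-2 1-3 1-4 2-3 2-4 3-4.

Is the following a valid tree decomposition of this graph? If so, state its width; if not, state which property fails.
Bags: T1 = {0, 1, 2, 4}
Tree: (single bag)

A tree decomposition must satisfy three properties: every vertex lies in some bag; for every edge, both endpoints lie together in some bag; and for every vertex, the bags containing it form a connected subtree. Here vertex 3 appears in no bag, so the decomposition is invalid.

No — vertex 3 appears in no bag.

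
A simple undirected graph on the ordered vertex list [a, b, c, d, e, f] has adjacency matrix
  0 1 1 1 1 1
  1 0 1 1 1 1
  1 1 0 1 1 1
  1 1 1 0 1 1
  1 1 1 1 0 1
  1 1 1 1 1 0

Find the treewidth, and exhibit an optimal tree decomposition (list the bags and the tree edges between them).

Treewidth 5.
Bags: B1 = {a, b, c, d, e, f}
Tree: (single bag)

A single bag containing all 6 vertices is trivially a valid decomposition of width 5. On the other hand G contains the 6-clique {a, b, c, d, e, f}. A clique must lie in a single bag of any decomposition, so no decomposition can have width below 5. Therefore the treewidth is 5.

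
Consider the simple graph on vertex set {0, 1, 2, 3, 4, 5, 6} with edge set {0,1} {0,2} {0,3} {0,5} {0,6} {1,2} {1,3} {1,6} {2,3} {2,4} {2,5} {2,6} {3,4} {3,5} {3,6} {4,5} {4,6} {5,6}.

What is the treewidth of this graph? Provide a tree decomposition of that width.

Each bag holds 5 vertices, so the decomposition has width 4, which upper-bounds the treewidth. Conversely, {0, 1, 2, 3, 6} is a clique of size 5, and the vertices of any clique must share a bag in every tree decomposition; so some bag has ≥ 5 vertices and tw(G) ≥ 4. Combining the bounds, tw(G) = 4.

Treewidth 4.
One optimal decomposition is:
Bags: B1 = {0, 2, 3, 5, 6}  B2 = {2, 3, 4, 5, 6}  B3 = {0, 1, 2, 3, 6}
Tree: B1–B2, B1–B3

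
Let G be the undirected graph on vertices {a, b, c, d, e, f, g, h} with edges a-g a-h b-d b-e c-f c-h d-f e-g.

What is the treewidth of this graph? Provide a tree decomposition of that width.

Every bag has size at most 3, so the width is 3 − 1 = 2 and tw(G) ≤ 2. The edges c–h–a–g–e–b–d–f–c form a cycle, so G is not a tree and its treewidth is at least 2. The upper and lower bounds meet at 2, so that is the treewidth.

Treewidth 2.
One such decomposition:
Bags: B1 = {a, c, h}  B2 = {a, c, g}  B3 = {c, e, g}  B4 = {b, c, e}  B5 = {b, c, d}  B6 = {c, d, f}
Tree: B1–B2, B2–B3, B3–B4, B4–B5, B5–B6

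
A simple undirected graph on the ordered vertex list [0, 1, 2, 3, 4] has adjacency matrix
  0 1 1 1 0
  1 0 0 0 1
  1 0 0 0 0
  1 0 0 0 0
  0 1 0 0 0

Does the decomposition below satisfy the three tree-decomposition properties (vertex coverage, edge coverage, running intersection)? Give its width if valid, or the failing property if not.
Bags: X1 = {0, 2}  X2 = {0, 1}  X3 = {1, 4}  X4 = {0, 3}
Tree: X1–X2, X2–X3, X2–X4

Vertex coverage: the bags together contain {0, 1, 2, 3, 4}, the full vertex set. Edge coverage: each edge of G has both endpoints in at least one bag. Running intersection: for every vertex, the bags containing it form a connected subtree. All three properties hold, so this is a valid tree decomposition of width max|bag| − 1 = 1, and hence tw(G) ≤ 1.

Yes; width 1.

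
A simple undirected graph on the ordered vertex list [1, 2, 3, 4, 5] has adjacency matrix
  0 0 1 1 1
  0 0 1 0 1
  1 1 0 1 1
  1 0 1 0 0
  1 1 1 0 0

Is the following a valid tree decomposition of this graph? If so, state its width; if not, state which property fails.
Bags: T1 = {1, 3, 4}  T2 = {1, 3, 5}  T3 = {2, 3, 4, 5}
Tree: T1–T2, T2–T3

A tree decomposition must satisfy three properties: every vertex lies in some bag; for every edge, both endpoints lie together in some bag; and for every vertex, the bags containing it form a connected subtree. Here bags containing vertex 4 are not connected in the tree, so the decomposition is invalid.

No — bags containing vertex 4 are not connected in the tree.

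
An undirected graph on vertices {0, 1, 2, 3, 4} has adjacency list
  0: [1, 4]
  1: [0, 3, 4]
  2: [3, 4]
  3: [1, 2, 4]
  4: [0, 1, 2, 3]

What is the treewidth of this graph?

A width-2 tree decomposition is:
Bags: B1 = {1, 3, 4}  B2 = {0, 1, 4}  B3 = {2, 3, 4}
Tree: B1–B2, B1–B3
Every bag has size at most 3, so the width is 3 − 1 = 2 and tw(G) ≤ 2. Conversely, {0, 1, 4} is a clique of size 3, and the vertices of any clique must share a bag in every tree decomposition; so some bag has ≥ 3 vertices and tw(G) ≥ 2. Therefore the treewidth is 2.

2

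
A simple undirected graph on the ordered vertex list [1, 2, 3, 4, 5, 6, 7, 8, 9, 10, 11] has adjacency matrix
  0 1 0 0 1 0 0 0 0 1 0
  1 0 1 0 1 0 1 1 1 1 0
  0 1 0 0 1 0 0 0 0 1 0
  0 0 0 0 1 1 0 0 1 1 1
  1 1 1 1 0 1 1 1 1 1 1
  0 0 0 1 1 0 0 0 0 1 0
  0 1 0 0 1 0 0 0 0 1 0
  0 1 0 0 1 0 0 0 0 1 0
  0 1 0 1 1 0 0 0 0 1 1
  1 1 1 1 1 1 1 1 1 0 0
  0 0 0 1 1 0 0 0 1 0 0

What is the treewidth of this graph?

A width-3 tree decomposition is:
Bags: B1 = {1, 2, 5, 10}  B2 = {2, 5, 9, 10}  B3 = {2, 3, 5, 10}  B4 = {4, 5, 9, 10}  B5 = {2, 5, 7, 10}  B6 = {4, 5, 6, 10}  B7 = {4, 5, 9, 11}  B8 = {2, 5, 8, 10}
Tree: B1–B2, B1–B3, B2–B4, B3–B5, B4–B6, B4–B7, B1–B8
Every bag has size at most 4, so the width is 4 − 1 = 3 and tw(G) ≤ 3. For the lower bound, the 4 vertices {1, 2, 5, 10} are pairwise adjacent, and any tree decomposition puts a clique entirely inside one bag — forcing width ≥ 3. Hence tw(G) = 3 exactly.

3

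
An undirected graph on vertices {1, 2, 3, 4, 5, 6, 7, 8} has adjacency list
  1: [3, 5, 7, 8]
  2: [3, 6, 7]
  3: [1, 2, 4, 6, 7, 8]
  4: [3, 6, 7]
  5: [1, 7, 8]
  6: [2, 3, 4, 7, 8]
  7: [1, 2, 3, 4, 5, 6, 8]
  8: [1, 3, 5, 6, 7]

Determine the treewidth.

3

A width-3 tree decomposition is:
Bags: B1 = {3, 6, 7, 8}  B2 = {2, 3, 6, 7}  B3 = {1, 3, 7, 8}  B4 = {1, 5, 7, 8}  B5 = {3, 4, 6, 7}
Tree: B1–B2, B1–B3, B3–B4, B2–B5
The largest bag has 4 vertices, giving width 3; this decomposition certifies tw(G) ≤ 3. On the other hand G contains the 4-clique {1, 3, 7, 8}. A clique must lie in a single bag of any decomposition, so no decomposition can have width below 3. The upper and lower bounds meet at 3, so that is the treewidth.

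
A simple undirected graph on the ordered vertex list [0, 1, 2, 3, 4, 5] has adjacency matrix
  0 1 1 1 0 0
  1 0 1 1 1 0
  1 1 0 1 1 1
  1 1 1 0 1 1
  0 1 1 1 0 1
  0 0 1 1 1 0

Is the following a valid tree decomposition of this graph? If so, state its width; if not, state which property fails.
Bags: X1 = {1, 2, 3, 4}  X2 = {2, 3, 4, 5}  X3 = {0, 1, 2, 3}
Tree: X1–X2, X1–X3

Checking the three conditions: (i) the bags cover all of {0, 1, 2, 3, 4, 5}; (ii) for each edge, some bag contains both endpoints; (iii) the bags containing any fixed vertex form a subtree. All hold, so the decomposition is valid with width 4 − 1 = 3.

Yes; width 3.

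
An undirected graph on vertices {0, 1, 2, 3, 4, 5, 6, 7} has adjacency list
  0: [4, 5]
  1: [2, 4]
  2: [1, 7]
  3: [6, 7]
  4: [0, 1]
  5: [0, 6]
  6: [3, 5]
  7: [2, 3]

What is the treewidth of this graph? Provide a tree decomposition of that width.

Treewidth 2.
One optimal decomposition is:
Bags: B1 = {1, 2, 4}  B2 = {2, 4, 7}  B3 = {3, 4, 7}  B4 = {3, 4, 6}  B5 = {4, 5, 6}  B6 = {0, 4, 5}
Tree: B1–B2, B2–B3, B3–B4, B4–B5, B5–B6

Each bag holds 3 vertices, so the decomposition has width 2, which upper-bounds the treewidth. The edges 4–1–2–7–3–6–5–0–4 form a cycle, so G is not a tree and its treewidth is at least 2. Combining the bounds, tw(G) = 2.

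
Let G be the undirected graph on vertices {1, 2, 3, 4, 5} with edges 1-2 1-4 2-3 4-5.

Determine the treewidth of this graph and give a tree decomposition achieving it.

The largest bag has 2 vertices, giving width 1; this decomposition certifies tw(G) ≤ 1. Since G has at least one edge (e.g. 5–4), it is not an edgeless graph, so tw(G) ≥ 1. Combining the bounds, tw(G) = 1.

Treewidth 1.
One optimal decomposition is:
Bags: B1 = {4, 5}  B2 = {1, 4}  B3 = {1, 2}  B4 = {2, 3}
Tree: B1–B2, B2–B3, B3–B4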